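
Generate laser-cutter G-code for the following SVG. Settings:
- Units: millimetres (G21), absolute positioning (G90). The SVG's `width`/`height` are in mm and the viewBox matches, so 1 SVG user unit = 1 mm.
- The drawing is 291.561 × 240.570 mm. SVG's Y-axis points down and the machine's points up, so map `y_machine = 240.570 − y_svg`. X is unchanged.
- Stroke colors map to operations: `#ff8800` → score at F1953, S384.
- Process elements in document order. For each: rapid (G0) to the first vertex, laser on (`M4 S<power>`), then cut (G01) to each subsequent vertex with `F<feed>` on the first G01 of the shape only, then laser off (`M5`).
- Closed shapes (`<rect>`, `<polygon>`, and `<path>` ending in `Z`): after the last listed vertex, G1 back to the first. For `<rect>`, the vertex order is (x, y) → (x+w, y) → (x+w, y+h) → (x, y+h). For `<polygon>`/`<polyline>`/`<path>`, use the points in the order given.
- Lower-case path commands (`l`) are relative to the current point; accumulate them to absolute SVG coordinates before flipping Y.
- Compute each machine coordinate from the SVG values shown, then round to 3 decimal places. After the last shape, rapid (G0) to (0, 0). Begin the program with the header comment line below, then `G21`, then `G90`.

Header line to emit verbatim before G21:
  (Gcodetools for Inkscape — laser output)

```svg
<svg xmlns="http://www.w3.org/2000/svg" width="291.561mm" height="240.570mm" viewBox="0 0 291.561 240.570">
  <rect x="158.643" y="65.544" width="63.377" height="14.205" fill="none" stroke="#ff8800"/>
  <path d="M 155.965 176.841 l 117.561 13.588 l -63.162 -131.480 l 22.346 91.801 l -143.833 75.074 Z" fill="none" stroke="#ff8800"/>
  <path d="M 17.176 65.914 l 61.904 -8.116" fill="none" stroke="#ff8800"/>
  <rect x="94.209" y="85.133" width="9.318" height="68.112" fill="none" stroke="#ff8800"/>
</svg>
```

(Gcodetools for Inkscape — laser output)
G21
G90
G0 X158.643 Y175.026
M4 S384
G01 X222.020 Y175.026 F1953
G01 X222.020 Y160.821
G01 X158.643 Y160.821
G01 X158.643 Y175.026
M5
G0 X155.965 Y63.729
M4 S384
G01 X273.526 Y50.141 F1953
G01 X210.364 Y181.621
G01 X232.710 Y89.820
G01 X88.877 Y14.746
G01 X155.965 Y63.729
M5
G0 X17.176 Y174.656
M4 S384
G01 X79.080 Y182.772 F1953
M5
G0 X94.209 Y155.437
M4 S384
G01 X103.527 Y155.437 F1953
G01 X103.527 Y87.325
G01 X94.209 Y87.325
G01 X94.209 Y155.437
M5
G0 X0.000 Y0.000

viewBox `0 0 291.561 240.570` with mm width/height → 1 unit = 1 mm. Flip: y_m = 240.570 − y_svg.

**Shape 1** — `<rect>` rectangle, stroke `#ff8800` → score (S384, F1953). Machine vertices: (158.643,175.026) → (222.020,175.026) → (222.020,160.821) → (158.643,160.821) → (158.643,175.026). Closed: final G1 returns to the first vertex.

**Shape 2** — `<path>` closed polygon, stroke `#ff8800` → score (S384, F1953). Machine vertices: (155.965,63.729) → (273.526,50.141) → (210.364,181.621) → (232.710,89.820) → (88.877,14.746) → (155.965,63.729). Closed: final G1 returns to the first vertex.

**Shape 3** — `<path>` line segment, stroke `#ff8800` → score (S384, F1953). Machine vertices: (17.176,174.656) → (79.080,182.772). Open path.

**Shape 4** — `<rect>` rectangle, stroke `#ff8800` → score (S384, F1953). Machine vertices: (94.209,155.437) → (103.527,155.437) → (103.527,87.325) → (94.209,87.325) → (94.209,155.437). Closed: final G1 returns to the first vertex.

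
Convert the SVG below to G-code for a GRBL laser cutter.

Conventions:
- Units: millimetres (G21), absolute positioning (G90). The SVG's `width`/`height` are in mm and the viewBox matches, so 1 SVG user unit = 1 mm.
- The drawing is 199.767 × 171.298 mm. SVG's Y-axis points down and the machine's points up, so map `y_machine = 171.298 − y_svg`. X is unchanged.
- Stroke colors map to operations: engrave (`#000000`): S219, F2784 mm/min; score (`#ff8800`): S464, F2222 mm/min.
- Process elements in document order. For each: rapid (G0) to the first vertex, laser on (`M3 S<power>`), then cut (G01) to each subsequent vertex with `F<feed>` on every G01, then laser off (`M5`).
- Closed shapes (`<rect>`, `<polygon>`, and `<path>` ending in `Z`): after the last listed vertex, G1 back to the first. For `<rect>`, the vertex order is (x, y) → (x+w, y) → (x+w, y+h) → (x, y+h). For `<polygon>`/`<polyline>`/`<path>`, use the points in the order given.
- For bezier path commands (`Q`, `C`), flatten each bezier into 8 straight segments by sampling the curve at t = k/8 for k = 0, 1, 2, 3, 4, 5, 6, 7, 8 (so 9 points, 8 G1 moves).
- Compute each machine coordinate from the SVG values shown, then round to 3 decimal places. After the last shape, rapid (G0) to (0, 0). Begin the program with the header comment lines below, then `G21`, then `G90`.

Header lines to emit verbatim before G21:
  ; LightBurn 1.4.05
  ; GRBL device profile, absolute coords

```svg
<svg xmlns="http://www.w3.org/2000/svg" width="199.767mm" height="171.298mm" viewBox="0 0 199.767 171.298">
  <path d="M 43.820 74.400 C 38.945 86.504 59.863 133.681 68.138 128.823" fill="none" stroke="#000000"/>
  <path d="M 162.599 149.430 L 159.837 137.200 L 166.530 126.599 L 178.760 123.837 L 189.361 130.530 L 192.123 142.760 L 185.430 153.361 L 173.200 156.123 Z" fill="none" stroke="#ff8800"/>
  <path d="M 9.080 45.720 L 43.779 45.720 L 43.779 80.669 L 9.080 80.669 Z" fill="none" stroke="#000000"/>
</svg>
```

; LightBurn 1.4.05
; GRBL device profile, absolute coords
G21
G90
G0 X43.820 Y96.898
M3 S219
G01 X43.126 Y90.885 F2784
G01 X44.399 Y82.605 F2784
G01 X47.190 Y73.078 F2784
G01 X51.048 Y63.326 F2784
G01 X55.522 Y54.368 F2784
G01 X60.162 Y47.227 F2784
G01 X64.517 Y42.922 F2784
G01 X68.138 Y42.475 F2784
M5
G0 X162.599 Y21.868
M3 S464
G01 X159.837 Y34.098 F2222
G01 X166.530 Y44.699 F2222
G01 X178.760 Y47.461 F2222
G01 X189.361 Y40.768 F2222
G01 X192.123 Y28.538 F2222
G01 X185.430 Y17.937 F2222
G01 X173.200 Y15.175 F2222
G01 X162.599 Y21.868 F2222
M5
G0 X9.080 Y125.578
M3 S219
G01 X43.779 Y125.578 F2784
G01 X43.779 Y90.629 F2784
G01 X9.080 Y90.629 F2784
G01 X9.080 Y125.578 F2784
M5
G0 X0.000 Y0.000

viewBox `0 0 199.767 171.298` with mm width/height → 1 unit = 1 mm. Flip: y_m = 171.298 − y_svg.

**Shape 1** — `<path>` cubic bezier, stroke `#000000` → engrave (S219, F2784). Control points (SVG): P0=(43.820,74.400), P1=(38.945,86.504), P2=(59.863,133.681), P3=(68.138,128.823); sampled at t=k/8. Machine vertices: (43.820,96.898) → (43.126,90.885) → (44.399,82.605) → (47.190,73.078) → (51.048,63.326) → (55.522,54.368) → (60.162,47.227) → (64.517,42.922) → (68.138,42.475). Open path.

**Shape 2** — `<path>` regular polygon, stroke `#ff8800` → score (S464, F2222). Machine vertices: (162.599,21.868) → (159.837,34.098) → (166.530,44.699) → (178.760,47.461) → (189.361,40.768) → (192.123,28.538) → (185.430,17.937) → (173.200,15.175) → (162.599,21.868). Closed: final G1 returns to the first vertex.

**Shape 3** — `<path>` rectangle, stroke `#000000` → engrave (S219, F2784). Machine vertices: (9.080,125.578) → (43.779,125.578) → (43.779,90.629) → (9.080,90.629) → (9.080,125.578). Closed: final G1 returns to the first vertex.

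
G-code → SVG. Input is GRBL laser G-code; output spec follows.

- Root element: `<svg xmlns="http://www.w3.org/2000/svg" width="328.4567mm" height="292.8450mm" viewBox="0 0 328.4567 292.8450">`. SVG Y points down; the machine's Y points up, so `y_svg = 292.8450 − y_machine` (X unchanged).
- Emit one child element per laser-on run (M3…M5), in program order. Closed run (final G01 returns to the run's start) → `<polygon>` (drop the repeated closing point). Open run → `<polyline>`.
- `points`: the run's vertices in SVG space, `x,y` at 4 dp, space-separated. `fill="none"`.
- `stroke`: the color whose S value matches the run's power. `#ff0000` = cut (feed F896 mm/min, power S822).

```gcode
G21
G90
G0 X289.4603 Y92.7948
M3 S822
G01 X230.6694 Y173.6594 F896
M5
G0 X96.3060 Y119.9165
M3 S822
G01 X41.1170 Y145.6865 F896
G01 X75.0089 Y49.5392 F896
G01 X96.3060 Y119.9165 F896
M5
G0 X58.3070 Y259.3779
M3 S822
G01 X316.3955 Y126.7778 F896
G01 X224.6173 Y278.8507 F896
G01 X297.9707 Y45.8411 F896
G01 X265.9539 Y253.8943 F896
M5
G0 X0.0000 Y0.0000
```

y_svg = 292.8450 − y_m. Every run uses S822, so all elements get stroke `#ff0000` (cut).

[1] open run; points: 289.4603,200.0502 230.6694,119.1856

[2] closed run; points: 96.3060,172.9285 41.1170,147.1585 75.0089,243.3058

[3] open run; points: 58.3070,33.4671 316.3955,166.0672 224.6173,13.9943 297.9707,247.0039 265.9539,38.9507

<svg xmlns="http://www.w3.org/2000/svg" width="328.4567mm" height="292.8450mm" viewBox="0 0 328.4567 292.8450">
  <polyline points="289.4603,200.0502 230.6694,119.1856" fill="none" stroke="#ff0000"/>
  <polygon points="96.3060,172.9285 41.1170,147.1585 75.0089,243.3058" fill="none" stroke="#ff0000"/>
  <polyline points="58.3070,33.4671 316.3955,166.0672 224.6173,13.9943 297.9707,247.0039 265.9539,38.9507" fill="none" stroke="#ff0000"/>
</svg>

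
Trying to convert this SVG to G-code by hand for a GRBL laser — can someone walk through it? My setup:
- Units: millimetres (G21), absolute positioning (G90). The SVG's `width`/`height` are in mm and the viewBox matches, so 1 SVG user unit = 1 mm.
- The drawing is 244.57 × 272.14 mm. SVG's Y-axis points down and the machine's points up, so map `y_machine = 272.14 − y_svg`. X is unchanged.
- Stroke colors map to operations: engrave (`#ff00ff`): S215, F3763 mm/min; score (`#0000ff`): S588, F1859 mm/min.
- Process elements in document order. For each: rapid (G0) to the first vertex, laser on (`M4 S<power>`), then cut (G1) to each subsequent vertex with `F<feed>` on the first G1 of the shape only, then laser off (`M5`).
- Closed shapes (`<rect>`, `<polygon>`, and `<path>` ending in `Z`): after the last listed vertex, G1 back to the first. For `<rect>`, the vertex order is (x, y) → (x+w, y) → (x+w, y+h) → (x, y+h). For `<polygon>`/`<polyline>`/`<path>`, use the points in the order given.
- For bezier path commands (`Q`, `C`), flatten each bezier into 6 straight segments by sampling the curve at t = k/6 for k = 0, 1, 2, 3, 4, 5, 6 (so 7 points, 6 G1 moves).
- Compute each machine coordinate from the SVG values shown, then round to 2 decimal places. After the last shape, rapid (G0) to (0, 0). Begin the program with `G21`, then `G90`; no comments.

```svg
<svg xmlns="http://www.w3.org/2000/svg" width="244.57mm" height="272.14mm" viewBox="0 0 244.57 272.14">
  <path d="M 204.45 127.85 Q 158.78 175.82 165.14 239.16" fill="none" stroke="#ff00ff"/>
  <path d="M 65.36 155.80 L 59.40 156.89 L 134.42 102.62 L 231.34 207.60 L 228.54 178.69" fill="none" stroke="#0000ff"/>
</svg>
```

G21
G90
G0 X204.45 Y144.29
M4 S215
G1 X190.67 Y127.87 F3763
G1 X179.78 Y110.60
G1 X171.79 Y92.48
G1 X166.68 Y73.50
G1 X164.47 Y53.67
G1 X165.14 Y32.98
M5
G0 X65.36 Y116.34
M4 S588
G1 X59.40 Y115.25 F1859
G1 X134.42 Y169.52
G1 X231.34 Y64.54
G1 X228.54 Y93.45
M5
G0 X0.00 Y0.00

1 u = 1 mm; y_m = 272.14 − y.

[1] `<path>` quadratic bezier, #ff00ff→engrave S215 F3763: (204.45,144.29) → (190.67,127.87) → (179.78,110.60) → (171.79,92.48) → (166.68,73.50) → (164.47,53.67) → (165.14,32.98)

[2] `<path>` open polyline, #0000ff→score S588 F1859: (65.36,116.34) → (59.40,115.25) → (134.42,169.52) → (231.34,64.54) → (228.54,93.45)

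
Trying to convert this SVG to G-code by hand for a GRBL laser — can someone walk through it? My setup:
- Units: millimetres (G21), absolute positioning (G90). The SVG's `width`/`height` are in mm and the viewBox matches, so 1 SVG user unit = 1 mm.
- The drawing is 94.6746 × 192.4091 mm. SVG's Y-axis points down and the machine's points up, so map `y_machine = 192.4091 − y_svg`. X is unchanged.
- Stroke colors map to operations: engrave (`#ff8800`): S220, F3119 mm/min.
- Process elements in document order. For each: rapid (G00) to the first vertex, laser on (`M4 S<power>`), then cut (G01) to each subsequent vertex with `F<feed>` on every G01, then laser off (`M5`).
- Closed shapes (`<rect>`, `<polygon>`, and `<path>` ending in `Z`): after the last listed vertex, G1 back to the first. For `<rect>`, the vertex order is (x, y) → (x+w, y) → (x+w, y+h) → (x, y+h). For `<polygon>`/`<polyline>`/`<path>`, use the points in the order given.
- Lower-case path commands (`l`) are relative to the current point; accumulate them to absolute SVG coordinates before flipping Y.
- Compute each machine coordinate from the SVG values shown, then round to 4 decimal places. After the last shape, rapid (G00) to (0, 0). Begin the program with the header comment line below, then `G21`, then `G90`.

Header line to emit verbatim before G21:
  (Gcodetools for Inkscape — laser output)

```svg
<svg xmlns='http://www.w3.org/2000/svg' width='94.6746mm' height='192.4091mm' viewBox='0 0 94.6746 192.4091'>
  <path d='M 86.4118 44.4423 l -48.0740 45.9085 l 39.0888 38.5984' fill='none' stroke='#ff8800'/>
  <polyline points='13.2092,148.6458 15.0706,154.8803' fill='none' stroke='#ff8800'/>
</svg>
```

(Gcodetools for Inkscape — laser output)
G21
G90
G00 X86.4118 Y147.9668
M4 S220
G01 X38.3378 Y102.0583 F3119
G01 X77.4266 Y63.4599 F3119
M5
G00 X13.2092 Y43.7633
M4 S220
G01 X15.0706 Y37.5288 F3119
M5
G00 X0.0000 Y0.0000

viewBox `0 0 94.6746 192.4091` with mm width/height → 1 unit = 1 mm. Flip: y_m = 192.4091 − y_svg.

**Shape 1** — `<path>` open polyline, stroke `#ff8800` → engrave (S220, F3119). Machine vertices: (86.4118,147.9668) → (38.3378,102.0583) → (77.4266,63.4599). Open path.

**Shape 2** — `<polyline>` line segment, stroke `#ff8800` → engrave (S220, F3119). Machine vertices: (13.2092,43.7633) → (15.0706,37.5288). Open path.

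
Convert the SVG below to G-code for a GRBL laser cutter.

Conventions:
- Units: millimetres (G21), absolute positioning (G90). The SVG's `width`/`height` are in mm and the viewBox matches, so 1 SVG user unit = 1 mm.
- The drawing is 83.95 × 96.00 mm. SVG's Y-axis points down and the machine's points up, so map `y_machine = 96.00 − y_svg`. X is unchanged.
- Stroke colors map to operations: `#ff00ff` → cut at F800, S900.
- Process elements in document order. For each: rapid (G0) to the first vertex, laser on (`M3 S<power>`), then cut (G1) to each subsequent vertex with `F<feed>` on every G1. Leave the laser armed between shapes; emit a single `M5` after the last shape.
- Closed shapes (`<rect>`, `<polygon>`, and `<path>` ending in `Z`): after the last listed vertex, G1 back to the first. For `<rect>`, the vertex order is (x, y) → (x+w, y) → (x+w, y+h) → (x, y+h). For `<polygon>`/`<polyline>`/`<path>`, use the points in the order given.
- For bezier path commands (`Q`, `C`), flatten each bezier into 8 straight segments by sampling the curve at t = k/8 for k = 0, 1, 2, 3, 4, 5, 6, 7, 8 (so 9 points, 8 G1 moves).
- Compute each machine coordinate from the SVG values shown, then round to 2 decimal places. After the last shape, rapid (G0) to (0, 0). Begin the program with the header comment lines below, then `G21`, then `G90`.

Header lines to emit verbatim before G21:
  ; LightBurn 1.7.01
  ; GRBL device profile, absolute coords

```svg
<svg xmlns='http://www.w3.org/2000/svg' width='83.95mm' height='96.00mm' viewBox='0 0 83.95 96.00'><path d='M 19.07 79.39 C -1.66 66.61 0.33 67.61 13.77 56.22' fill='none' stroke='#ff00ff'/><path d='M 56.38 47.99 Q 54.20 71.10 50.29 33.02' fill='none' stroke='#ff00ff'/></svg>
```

Since the viewBox matches the mm dimensions, user units are millimetres directly. The only transform is the Y-flip y_m = 96.00 − y_svg.

Shape 1 is a cubic bezier drawn with `<path>`. Its stroke #ff00ff means cut at S900, F800. After flipping Y the toolpath is (19.07,16.61) → (12.34,20.81) → (7.61,24.02) → (4.74,26.55) → (3.61,28.72) → (4.07,30.81) → (6.01,33.15) → (9.29,36.04) → (13.77,39.78).

Shape 2 is a quadratic bezier drawn with `<path>`. Its stroke #ff00ff means cut at S900, F800. After flipping Y the toolpath is (56.38,48.01) → (55.81,43.19) → (55.18,40.28) → (54.50,39.28) → (53.77,40.20) → (52.98,43.02) → (52.14,47.76) → (51.24,54.42) → (50.29,62.98).

; LightBurn 1.7.01
; GRBL device profile, absolute coords
G21
G90
G0 X19.07 Y16.61
M3 S900
G1 X12.34 Y20.81 F800
G1 X7.61 Y24.02 F800
G1 X4.74 Y26.55 F800
G1 X3.61 Y28.72 F800
G1 X4.07 Y30.81 F800
G1 X6.01 Y33.15 F800
G1 X9.29 Y36.04 F800
G1 X13.77 Y39.78 F800
G0 X56.38 Y48.01
M3 S900
G1 X55.81 Y43.19 F800
G1 X55.18 Y40.28 F800
G1 X54.50 Y39.28 F800
G1 X53.77 Y40.20 F800
G1 X52.98 Y43.02 F800
G1 X52.14 Y47.76 F800
G1 X51.24 Y54.42 F800
G1 X50.29 Y62.98 F800
M5
G0 X0.00 Y0.00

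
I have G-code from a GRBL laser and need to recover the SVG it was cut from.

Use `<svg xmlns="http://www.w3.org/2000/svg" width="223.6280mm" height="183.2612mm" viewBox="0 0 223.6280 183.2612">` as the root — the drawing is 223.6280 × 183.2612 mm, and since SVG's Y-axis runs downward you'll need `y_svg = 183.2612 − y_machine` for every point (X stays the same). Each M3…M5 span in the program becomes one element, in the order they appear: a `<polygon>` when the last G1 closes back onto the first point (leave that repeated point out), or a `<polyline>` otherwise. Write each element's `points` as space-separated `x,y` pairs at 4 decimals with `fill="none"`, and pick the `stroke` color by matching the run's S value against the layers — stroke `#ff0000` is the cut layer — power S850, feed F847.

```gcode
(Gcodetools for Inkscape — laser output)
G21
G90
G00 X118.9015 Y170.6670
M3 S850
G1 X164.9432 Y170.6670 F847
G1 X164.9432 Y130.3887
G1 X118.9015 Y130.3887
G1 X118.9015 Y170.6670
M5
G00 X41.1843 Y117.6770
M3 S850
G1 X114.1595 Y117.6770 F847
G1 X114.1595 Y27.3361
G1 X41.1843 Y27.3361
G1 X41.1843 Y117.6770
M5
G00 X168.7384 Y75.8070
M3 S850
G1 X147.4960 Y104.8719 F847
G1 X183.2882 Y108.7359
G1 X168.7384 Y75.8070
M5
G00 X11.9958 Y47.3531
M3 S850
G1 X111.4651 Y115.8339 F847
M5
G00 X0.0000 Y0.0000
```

Each laser-on run becomes one SVG element. Flip Y back into SVG space with y_svg = 183.2612 − y_machine. Every run uses S850, so all elements get stroke `#ff0000` (cut).

Run 1: The run returns to its start, so emit a `<polygon>` with points (Y-flipped): 118.9015,12.5942 164.9432,12.5942 164.9432,52.8725 118.9015,52.8725.

Run 2: The run returns to its start, so emit a `<polygon>` with points (Y-flipped): 41.1843,65.5842 114.1595,65.5842 114.1595,155.9251 41.1843,155.9251.

Run 3: The run returns to its start, so emit a `<polygon>` with points (Y-flipped): 168.7384,107.4542 147.4960,78.3893 183.2882,74.5253.

Run 4: The run is open, so emit a `<polyline>` with points (Y-flipped): 11.9958,135.9081 111.4651,67.4273.

<svg xmlns="http://www.w3.org/2000/svg" width="223.6280mm" height="183.2612mm" viewBox="0 0 223.6280 183.2612">
  <polygon points="118.9015,12.5942 164.9432,12.5942 164.9432,52.8725 118.9015,52.8725" fill="none" stroke="#ff0000"/>
  <polygon points="41.1843,65.5842 114.1595,65.5842 114.1595,155.9251 41.1843,155.9251" fill="none" stroke="#ff0000"/>
  <polygon points="168.7384,107.4542 147.4960,78.3893 183.2882,74.5253" fill="none" stroke="#ff0000"/>
  <polyline points="11.9958,135.9081 111.4651,67.4273" fill="none" stroke="#ff0000"/>
</svg>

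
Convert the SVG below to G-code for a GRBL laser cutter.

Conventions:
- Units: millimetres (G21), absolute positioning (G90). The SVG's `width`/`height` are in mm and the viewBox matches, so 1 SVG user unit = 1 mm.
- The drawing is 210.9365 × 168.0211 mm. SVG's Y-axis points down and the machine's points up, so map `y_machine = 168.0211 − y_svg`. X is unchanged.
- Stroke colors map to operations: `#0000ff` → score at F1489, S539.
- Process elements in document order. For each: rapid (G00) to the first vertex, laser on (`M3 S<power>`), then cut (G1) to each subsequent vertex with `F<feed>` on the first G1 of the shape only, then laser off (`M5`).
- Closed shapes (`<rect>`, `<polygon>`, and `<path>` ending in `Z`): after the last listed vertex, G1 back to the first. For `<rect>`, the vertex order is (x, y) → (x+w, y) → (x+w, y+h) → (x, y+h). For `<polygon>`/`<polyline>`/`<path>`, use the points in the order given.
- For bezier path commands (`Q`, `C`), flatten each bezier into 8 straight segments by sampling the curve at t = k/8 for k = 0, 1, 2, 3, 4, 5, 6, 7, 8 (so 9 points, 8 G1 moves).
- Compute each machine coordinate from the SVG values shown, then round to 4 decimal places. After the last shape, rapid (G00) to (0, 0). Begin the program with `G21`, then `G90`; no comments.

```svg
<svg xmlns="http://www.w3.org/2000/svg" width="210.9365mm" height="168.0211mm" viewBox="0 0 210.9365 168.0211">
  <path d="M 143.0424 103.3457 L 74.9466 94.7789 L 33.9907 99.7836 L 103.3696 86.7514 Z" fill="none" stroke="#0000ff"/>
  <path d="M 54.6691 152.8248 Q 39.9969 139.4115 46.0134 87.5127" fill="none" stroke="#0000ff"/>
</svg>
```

G21
G90
G00 X143.0424 Y64.6754
M3 S539
G1 X74.9466 Y73.2422 F1489
G1 X33.9907 Y68.2375
G1 X103.3696 Y81.2697
G1 X143.0424 Y64.6754
M5
G00 X54.6691 Y15.1963
M3 S539
G1 X51.3243 Y19.1510 F1489
G1 X48.6260 Y24.3083
G1 X46.5743 Y30.6683
G1 X45.1691 Y38.2310
G1 X44.4104 Y46.9963
G1 X44.2982 Y56.9643
G1 X44.8325 Y68.1350
G1 X46.0134 Y80.5084
M5
G00 X0.0000 Y0.0000

1 u = 1 mm; y_m = 168.0211 − y.

[1] `<path>` closed polygon, #0000ff→score S539 F1489: (143.0424,64.6754) → (74.9466,73.2422) → (33.9907,68.2375) → (103.3696,81.2697) → (143.0424,64.6754) (closed)

[2] `<path>` quadratic bezier, #0000ff→score S539 F1489: (54.6691,15.1963) → (51.3243,19.1510) → (48.6260,24.3083) → (46.5743,30.6683) → (45.1691,38.2310) → (44.4104,46.9963) → (44.2982,56.9643) → (44.8325,68.1350) → (46.0134,80.5084)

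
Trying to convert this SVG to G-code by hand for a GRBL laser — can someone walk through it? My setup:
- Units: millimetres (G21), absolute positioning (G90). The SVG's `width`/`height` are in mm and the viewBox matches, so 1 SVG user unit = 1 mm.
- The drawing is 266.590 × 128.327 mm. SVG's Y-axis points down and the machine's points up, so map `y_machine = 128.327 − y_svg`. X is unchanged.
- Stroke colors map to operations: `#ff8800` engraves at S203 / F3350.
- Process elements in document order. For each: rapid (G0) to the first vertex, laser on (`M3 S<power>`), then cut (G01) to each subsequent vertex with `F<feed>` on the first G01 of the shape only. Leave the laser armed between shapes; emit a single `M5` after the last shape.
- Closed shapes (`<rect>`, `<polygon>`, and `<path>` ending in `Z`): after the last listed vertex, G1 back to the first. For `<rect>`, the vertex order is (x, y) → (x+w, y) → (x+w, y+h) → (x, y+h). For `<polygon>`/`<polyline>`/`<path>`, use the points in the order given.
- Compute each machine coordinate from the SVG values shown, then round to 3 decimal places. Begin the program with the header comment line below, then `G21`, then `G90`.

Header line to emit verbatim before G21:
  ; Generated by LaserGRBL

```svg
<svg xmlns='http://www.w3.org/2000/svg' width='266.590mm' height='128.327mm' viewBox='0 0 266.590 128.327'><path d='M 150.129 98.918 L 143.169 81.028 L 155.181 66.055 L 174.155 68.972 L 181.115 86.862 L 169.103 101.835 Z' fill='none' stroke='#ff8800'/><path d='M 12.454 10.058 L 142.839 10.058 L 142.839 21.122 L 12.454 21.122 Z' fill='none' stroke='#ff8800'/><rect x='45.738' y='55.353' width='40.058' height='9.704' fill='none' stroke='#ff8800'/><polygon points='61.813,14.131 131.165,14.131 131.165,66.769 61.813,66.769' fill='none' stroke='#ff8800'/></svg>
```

; Generated by LaserGRBL
G21
G90
G0 X150.129 Y29.409
M3 S203
G01 X143.169 Y47.299 F3350
G01 X155.181 Y62.272
G01 X174.155 Y59.355
G01 X181.115 Y41.465
G01 X169.103 Y26.492
G01 X150.129 Y29.409
G0 X12.454 Y118.269
M3 S203
G01 X142.839 Y118.269 F3350
G01 X142.839 Y107.205
G01 X12.454 Y107.205
G01 X12.454 Y118.269
G0 X45.738 Y72.974
M3 S203
G01 X85.796 Y72.974 F3350
G01 X85.796 Y63.270
G01 X45.738 Y63.270
G01 X45.738 Y72.974
G0 X61.813 Y114.196
M3 S203
G01 X131.165 Y114.196 F3350
G01 X131.165 Y61.558
G01 X61.813 Y61.558
G01 X61.813 Y114.196
M5

viewBox `0 0 266.590 128.327` with mm width/height → 1 unit = 1 mm. Flip: y_m = 128.327 − y_svg.

**Shape 1** — `<path>` regular polygon, stroke `#ff8800` → engrave (S203, F3350). Machine vertices: (150.129,29.409) → (143.169,47.299) → (155.181,62.272) → (174.155,59.355) → (181.115,41.465) → (169.103,26.492) → (150.129,29.409). Closed: final G1 returns to the first vertex.

**Shape 2** — `<path>` rectangle, stroke `#ff8800` → engrave (S203, F3350). Machine vertices: (12.454,118.269) → (142.839,118.269) → (142.839,107.205) → (12.454,107.205) → (12.454,118.269). Closed: final G1 returns to the first vertex.

**Shape 3** — `<rect>` rectangle, stroke `#ff8800` → engrave (S203, F3350). Machine vertices: (45.738,72.974) → (85.796,72.974) → (85.796,63.270) → (45.738,63.270) → (45.738,72.974). Closed: final G1 returns to the first vertex.

**Shape 4** — `<polygon>` rectangle, stroke `#ff8800` → engrave (S203, F3350). Machine vertices: (61.813,114.196) → (131.165,114.196) → (131.165,61.558) → (61.813,61.558) → (61.813,114.196). Closed: final G1 returns to the first vertex.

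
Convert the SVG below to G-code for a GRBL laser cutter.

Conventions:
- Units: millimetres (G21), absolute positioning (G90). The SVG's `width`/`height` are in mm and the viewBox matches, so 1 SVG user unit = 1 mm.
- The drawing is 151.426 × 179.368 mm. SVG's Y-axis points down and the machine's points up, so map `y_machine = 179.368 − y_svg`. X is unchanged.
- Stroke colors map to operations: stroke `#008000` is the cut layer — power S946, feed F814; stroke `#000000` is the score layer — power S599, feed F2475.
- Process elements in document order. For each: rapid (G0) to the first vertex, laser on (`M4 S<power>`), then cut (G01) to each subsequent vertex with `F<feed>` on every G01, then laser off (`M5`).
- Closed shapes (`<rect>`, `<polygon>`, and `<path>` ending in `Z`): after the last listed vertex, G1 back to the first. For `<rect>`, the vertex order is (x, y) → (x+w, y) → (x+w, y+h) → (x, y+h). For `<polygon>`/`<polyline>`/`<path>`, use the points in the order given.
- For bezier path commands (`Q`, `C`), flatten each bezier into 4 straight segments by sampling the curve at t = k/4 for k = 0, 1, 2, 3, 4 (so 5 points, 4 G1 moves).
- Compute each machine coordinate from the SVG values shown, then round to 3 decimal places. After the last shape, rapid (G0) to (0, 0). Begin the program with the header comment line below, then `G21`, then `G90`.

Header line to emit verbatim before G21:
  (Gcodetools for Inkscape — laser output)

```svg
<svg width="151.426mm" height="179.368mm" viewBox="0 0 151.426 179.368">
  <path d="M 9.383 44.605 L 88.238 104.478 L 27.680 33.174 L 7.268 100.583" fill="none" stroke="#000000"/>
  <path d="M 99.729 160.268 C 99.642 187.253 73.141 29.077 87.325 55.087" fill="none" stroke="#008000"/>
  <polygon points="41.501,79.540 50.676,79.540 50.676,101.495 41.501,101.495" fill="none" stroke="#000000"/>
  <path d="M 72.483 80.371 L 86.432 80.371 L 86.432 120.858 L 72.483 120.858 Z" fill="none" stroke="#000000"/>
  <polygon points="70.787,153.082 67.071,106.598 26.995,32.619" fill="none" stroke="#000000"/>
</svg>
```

Since the viewBox matches the mm dimensions, user units are millimetres directly. The only transform is the Y-flip y_m = 179.368 − y_svg.

Shape 1 is a open polyline drawn with `<path>`. Its stroke #000000 means score at S599, F2475. After flipping Y the toolpath is (9.383,134.763) → (88.238,74.890) → (27.680,146.194) → (7.268,78.785).

Shape 2 is a cubic bezier drawn with `<path>`. Its stroke #008000 means cut at S946, F814. After flipping Y the toolpath is (99.729,19.100) → (95.760,27.808) → (88.175,71.325) → (83.267,115.025) → (87.325,124.281).

Shape 3 is a rectangle drawn with `<polygon>`. Its stroke #000000 means score at S599, F2475. After flipping Y the toolpath is (41.501,99.828) → (50.676,99.828) → (50.676,77.873) → (41.501,77.873) → (41.501,99.828), returning to the start.

Shape 4 is a rectangle drawn with `<path>`. Its stroke #000000 means score at S599, F2475. After flipping Y the toolpath is (72.483,98.997) → (86.432,98.997) → (86.432,58.510) → (72.483,58.510) → (72.483,98.997), returning to the start.

Shape 5 is a closed polygon drawn with `<polygon>`. Its stroke #000000 means score at S599, F2475. After flipping Y the toolpath is (70.787,26.286) → (67.071,72.770) → (26.995,146.749) → (70.787,26.286), returning to the start.

(Gcodetools for Inkscape — laser output)
G21
G90
G0 X9.383 Y134.763
M4 S599
G01 X88.238 Y74.890 F2475
G01 X27.680 Y146.194 F2475
G01 X7.268 Y78.785 F2475
M5
G0 X99.729 Y19.100
M4 S946
G01 X95.760 Y27.808 F814
G01 X88.175 Y71.325 F814
G01 X83.267 Y115.025 F814
G01 X87.325 Y124.281 F814
M5
G0 X41.501 Y99.828
M4 S599
G01 X50.676 Y99.828 F2475
G01 X50.676 Y77.873 F2475
G01 X41.501 Y77.873 F2475
G01 X41.501 Y99.828 F2475
M5
G0 X72.483 Y98.997
M4 S599
G01 X86.432 Y98.997 F2475
G01 X86.432 Y58.510 F2475
G01 X72.483 Y58.510 F2475
G01 X72.483 Y98.997 F2475
M5
G0 X70.787 Y26.286
M4 S599
G01 X67.071 Y72.770 F2475
G01 X26.995 Y146.749 F2475
G01 X70.787 Y26.286 F2475
M5
G0 X0.000 Y0.000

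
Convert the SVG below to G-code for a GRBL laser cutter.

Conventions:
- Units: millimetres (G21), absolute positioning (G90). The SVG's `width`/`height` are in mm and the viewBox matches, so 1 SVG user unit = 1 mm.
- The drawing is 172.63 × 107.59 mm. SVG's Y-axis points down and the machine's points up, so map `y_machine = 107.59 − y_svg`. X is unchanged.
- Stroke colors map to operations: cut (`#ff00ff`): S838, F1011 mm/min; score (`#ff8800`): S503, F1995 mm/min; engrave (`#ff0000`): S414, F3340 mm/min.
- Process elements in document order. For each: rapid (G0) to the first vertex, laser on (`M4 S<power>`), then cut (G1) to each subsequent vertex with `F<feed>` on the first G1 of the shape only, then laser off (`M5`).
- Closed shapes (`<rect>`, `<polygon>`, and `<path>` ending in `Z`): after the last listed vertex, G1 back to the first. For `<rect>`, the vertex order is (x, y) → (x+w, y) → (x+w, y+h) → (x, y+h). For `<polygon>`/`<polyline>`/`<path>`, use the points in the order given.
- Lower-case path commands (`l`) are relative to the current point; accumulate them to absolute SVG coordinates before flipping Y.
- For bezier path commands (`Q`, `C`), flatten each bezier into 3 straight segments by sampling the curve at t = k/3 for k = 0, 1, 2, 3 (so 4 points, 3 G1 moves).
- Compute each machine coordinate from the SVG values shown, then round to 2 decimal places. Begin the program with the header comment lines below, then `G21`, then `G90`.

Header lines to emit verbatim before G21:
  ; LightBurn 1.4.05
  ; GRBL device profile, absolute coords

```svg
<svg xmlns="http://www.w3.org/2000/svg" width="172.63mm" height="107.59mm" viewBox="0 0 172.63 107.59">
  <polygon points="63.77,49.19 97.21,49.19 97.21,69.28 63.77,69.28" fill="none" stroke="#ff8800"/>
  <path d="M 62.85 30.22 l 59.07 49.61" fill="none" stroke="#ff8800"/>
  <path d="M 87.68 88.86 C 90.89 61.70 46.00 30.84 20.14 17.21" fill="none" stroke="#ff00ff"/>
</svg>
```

viewBox `0 0 172.63 107.59` with mm width/height → 1 unit = 1 mm. Flip: y_m = 107.59 − y_svg.

**Shape 1** — `<polygon>` rectangle, stroke `#ff8800` → score (S503, F1995). Machine vertices: (63.77,58.40) → (97.21,58.40) → (97.21,38.31) → (63.77,38.31) → (63.77,58.40). Closed: final G1 returns to the first vertex.

**Shape 2** — `<path>` line segment, stroke `#ff8800` → score (S503, F1995). Machine vertices: (62.85,77.37) → (121.92,27.76). Open path.

**Shape 3** — `<path>` cubic bezier, stroke `#ff00ff` → cut (S838, F1011). Control points (SVG): P0=(87.68,88.86), P1=(90.89,61.70), P2=(46.00,30.84), P3=(20.14,17.21); sampled at t=k/3. Machine vertices: (87.68,18.73) → (77.34,46.35) → (49.86,71.78) → (20.14,90.38). Open path.

; LightBurn 1.4.05
; GRBL device profile, absolute coords
G21
G90
G0 X63.77 Y58.40
M4 S503
G1 X97.21 Y58.40 F1995
G1 X97.21 Y38.31
G1 X63.77 Y38.31
G1 X63.77 Y58.40
M5
G0 X62.85 Y77.37
M4 S503
G1 X121.92 Y27.76 F1995
M5
G0 X87.68 Y18.73
M4 S838
G1 X77.34 Y46.35 F1011
G1 X49.86 Y71.78
G1 X20.14 Y90.38
M5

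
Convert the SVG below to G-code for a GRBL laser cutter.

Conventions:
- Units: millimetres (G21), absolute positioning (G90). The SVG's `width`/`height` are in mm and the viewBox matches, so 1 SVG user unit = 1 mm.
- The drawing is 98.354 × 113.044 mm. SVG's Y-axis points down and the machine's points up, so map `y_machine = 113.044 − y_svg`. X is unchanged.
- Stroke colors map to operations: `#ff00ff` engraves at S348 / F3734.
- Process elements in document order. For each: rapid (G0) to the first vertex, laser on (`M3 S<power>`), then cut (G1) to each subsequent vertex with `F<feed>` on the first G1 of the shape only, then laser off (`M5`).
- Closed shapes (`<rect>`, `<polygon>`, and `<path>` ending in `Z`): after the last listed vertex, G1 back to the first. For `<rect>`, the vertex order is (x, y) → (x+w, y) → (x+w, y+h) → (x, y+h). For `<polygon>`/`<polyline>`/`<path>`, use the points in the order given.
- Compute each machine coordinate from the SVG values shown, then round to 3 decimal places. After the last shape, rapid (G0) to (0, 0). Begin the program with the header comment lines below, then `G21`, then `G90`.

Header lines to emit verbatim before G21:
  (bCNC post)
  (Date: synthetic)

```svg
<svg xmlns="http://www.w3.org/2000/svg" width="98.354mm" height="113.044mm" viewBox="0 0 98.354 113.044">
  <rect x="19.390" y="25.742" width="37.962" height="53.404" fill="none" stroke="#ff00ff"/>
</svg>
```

Since the viewBox matches the mm dimensions, user units are millimetres directly. The only transform is the Y-flip y_m = 113.044 − y_svg.

Shape 1 is a rectangle drawn with `<rect>`. Its stroke #ff00ff means engrave at S348, F3734. After flipping Y the toolpath is (19.390,87.302) → (57.352,87.302) → (57.352,33.898) → (19.390,33.898) → (19.390,87.302), returning to the start.

(bCNC post)
(Date: synthetic)
G21
G90
G0 X19.390 Y87.302
M3 S348
G1 X57.352 Y87.302 F3734
G1 X57.352 Y33.898
G1 X19.390 Y33.898
G1 X19.390 Y87.302
M5
G0 X0.000 Y0.000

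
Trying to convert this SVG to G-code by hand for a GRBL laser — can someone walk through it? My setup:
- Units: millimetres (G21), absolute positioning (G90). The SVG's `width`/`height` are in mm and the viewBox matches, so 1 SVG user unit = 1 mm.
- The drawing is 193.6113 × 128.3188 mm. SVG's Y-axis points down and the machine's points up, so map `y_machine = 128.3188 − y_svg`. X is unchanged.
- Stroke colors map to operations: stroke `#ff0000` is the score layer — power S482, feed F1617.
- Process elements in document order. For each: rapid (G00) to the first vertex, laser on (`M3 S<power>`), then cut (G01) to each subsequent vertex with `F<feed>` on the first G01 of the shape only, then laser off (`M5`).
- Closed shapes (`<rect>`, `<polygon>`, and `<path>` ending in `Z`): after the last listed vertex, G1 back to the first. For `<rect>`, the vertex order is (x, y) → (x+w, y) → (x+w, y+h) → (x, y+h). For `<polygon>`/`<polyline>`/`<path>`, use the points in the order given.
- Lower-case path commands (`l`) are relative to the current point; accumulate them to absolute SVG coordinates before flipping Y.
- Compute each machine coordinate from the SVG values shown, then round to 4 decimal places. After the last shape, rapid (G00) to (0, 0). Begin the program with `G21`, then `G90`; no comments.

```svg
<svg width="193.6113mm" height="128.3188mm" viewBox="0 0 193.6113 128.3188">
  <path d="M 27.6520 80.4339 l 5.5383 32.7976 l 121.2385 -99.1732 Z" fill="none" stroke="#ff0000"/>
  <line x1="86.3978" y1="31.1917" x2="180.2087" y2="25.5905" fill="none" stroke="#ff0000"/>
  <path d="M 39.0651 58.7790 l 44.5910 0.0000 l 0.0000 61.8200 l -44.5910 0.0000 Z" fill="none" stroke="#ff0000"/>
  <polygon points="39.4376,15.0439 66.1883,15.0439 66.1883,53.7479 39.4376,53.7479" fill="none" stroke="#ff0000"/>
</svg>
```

G21
G90
G00 X27.6520 Y47.8849
M3 S482
G01 X33.1903 Y15.0873 F1617
G01 X154.4288 Y114.2605
G01 X27.6520 Y47.8849
M5
G00 X86.3978 Y97.1271
M3 S482
G01 X180.2087 Y102.7283 F1617
M5
G00 X39.0651 Y69.5398
M3 S482
G01 X83.6561 Y69.5398 F1617
G01 X83.6561 Y7.7198
G01 X39.0651 Y7.7198
G01 X39.0651 Y69.5398
M5
G00 X39.4376 Y113.2749
M3 S482
G01 X66.1883 Y113.2749 F1617
G01 X66.1883 Y74.5709
G01 X39.4376 Y74.5709
G01 X39.4376 Y113.2749
M5
G00 X0.0000 Y0.0000

viewBox `0 0 193.6113 128.3188` with mm width/height → 1 unit = 1 mm. Flip: y_m = 128.3188 − y_svg.

**Shape 1** — `<path>` closed polygon, stroke `#ff0000` → score (S482, F1617). Machine vertices: (27.6520,47.8849) → (33.1903,15.0873) → (154.4288,114.2605) → (27.6520,47.8849). Closed: final G1 returns to the first vertex.

**Shape 2** — `<line>` line segment, stroke `#ff0000` → score (S482, F1617). Machine vertices: (86.3978,97.1271) → (180.2087,102.7283). Open path.

**Shape 3** — `<path>` rectangle, stroke `#ff0000` → score (S482, F1617). Machine vertices: (39.0651,69.5398) → (83.6561,69.5398) → (83.6561,7.7198) → (39.0651,7.7198) → (39.0651,69.5398). Closed: final G1 returns to the first vertex.

**Shape 4** — `<polygon>` rectangle, stroke `#ff0000` → score (S482, F1617). Machine vertices: (39.4376,113.2749) → (66.1883,113.2749) → (66.1883,74.5709) → (39.4376,74.5709) → (39.4376,113.2749). Closed: final G1 returns to the first vertex.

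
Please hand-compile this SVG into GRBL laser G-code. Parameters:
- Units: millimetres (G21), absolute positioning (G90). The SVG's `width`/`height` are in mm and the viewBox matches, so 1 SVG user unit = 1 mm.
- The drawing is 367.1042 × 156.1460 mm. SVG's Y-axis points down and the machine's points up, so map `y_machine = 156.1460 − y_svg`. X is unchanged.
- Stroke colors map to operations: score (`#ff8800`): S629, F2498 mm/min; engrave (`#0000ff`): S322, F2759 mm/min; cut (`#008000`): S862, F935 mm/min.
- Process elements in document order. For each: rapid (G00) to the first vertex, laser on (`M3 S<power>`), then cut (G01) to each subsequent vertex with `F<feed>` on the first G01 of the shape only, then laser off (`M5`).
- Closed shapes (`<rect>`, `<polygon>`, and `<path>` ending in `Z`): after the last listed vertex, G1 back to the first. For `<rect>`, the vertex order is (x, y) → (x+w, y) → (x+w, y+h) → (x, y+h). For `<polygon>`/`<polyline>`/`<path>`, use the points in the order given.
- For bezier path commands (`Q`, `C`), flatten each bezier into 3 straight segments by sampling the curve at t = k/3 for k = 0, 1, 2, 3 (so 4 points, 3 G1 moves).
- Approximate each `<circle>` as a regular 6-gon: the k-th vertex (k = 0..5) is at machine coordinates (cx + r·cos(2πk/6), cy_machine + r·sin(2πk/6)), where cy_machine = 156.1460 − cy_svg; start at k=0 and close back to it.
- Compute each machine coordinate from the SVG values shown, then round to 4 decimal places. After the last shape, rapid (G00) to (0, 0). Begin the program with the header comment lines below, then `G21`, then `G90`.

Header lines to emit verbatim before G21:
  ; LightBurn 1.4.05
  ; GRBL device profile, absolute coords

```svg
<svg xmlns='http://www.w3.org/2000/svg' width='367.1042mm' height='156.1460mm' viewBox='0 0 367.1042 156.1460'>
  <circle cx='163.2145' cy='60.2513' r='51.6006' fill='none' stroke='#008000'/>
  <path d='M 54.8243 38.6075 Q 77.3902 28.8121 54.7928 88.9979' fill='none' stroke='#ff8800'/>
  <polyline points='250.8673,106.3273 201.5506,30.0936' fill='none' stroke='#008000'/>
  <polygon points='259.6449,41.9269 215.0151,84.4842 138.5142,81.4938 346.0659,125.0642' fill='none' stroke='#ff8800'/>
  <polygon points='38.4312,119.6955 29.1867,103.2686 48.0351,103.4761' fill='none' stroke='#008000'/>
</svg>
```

Since the viewBox matches the mm dimensions, user units are millimetres directly. The only transform is the Y-flip y_m = 156.1460 − y_svg.

Shape 1 is a circle drawn with `<circle>`. Its stroke #008000 means cut at S862, F935. After flipping Y the toolpath is (214.8151,95.8947) → (189.0148,140.5821) → (137.4142,140.5821) → (111.6139,95.8947) → (137.4142,51.2073) → (189.0148,51.2073) → (214.8151,95.8947), returning to the start.

Shape 2 is a quadratic bezier drawn with `<path>`. Its stroke #ff8800 means score at S629, F2498. After flipping Y the toolpath is (54.8243,117.5385) → (64.8501,116.2931) → (64.8396,99.4963) → (54.7928,67.1481).

Shape 3 is a line segment drawn with `<polyline>`. Its stroke #008000 means cut at S862, F935. After flipping Y the toolpath is (250.8673,49.8187) → (201.5506,126.0524).

Shape 4 is a closed polygon drawn with `<polygon>`. Its stroke #ff8800 means score at S629, F2498. After flipping Y the toolpath is (259.6449,114.2191) → (215.0151,71.6618) → (138.5142,74.6522) → (346.0659,31.0818) → (259.6449,114.2191), returning to the start.

Shape 5 is a regular polygon drawn with `<polygon>`. Its stroke #008000 means cut at S862, F935. After flipping Y the toolpath is (38.4312,36.4505) → (29.1867,52.8774) → (48.0351,52.6699) → (38.4312,36.4505), returning to the start.

; LightBurn 1.4.05
; GRBL device profile, absolute coords
G21
G90
G00 X214.8151 Y95.8947
M3 S862
G01 X189.0148 Y140.5821 F935
G01 X137.4142 Y140.5821
G01 X111.6139 Y95.8947
G01 X137.4142 Y51.2073
G01 X189.0148 Y51.2073
G01 X214.8151 Y95.8947
M5
G00 X54.8243 Y117.5385
M3 S629
G01 X64.8501 Y116.2931 F2498
G01 X64.8396 Y99.4963
G01 X54.7928 Y67.1481
M5
G00 X250.8673 Y49.8187
M3 S862
G01 X201.5506 Y126.0524 F935
M5
G00 X259.6449 Y114.2191
M3 S629
G01 X215.0151 Y71.6618 F2498
G01 X138.5142 Y74.6522
G01 X346.0659 Y31.0818
G01 X259.6449 Y114.2191
M5
G00 X38.4312 Y36.4505
M3 S862
G01 X29.1867 Y52.8774 F935
G01 X48.0351 Y52.6699
G01 X38.4312 Y36.4505
M5
G00 X0.0000 Y0.0000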